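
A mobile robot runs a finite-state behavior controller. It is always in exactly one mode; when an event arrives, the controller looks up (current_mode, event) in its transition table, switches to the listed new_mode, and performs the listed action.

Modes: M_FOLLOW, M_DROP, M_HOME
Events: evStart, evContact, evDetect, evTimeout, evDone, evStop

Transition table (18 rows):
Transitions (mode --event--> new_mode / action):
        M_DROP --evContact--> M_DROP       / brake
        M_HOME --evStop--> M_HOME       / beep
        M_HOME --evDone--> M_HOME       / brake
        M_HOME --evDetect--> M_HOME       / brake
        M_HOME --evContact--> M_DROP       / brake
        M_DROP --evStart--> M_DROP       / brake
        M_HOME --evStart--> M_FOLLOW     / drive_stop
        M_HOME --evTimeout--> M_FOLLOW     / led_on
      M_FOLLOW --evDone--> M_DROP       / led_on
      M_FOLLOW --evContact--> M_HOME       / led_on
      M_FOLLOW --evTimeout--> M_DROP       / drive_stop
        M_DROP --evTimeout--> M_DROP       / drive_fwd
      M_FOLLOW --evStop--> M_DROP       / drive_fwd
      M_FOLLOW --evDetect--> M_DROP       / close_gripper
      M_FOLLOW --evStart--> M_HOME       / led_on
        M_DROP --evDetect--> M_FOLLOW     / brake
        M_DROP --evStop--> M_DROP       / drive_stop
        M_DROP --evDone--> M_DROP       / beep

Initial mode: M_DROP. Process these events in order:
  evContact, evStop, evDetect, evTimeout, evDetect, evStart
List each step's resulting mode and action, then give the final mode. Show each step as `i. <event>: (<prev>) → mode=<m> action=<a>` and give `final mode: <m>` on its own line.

final mode: M_HOME

1. evContact: (M_DROP) → mode=M_DROP action=brake
2. evStop: (M_DROP) → mode=M_DROP action=drive_stop
3. evDetect: (M_DROP) → mode=M_FOLLOW action=brake
4. evTimeout: (M_FOLLOW) → mode=M_DROP action=drive_stop
5. evDetect: (M_DROP) → mode=M_FOLLOW action=brake
6. evStart: (M_FOLLOW) → mode=M_HOME action=led_on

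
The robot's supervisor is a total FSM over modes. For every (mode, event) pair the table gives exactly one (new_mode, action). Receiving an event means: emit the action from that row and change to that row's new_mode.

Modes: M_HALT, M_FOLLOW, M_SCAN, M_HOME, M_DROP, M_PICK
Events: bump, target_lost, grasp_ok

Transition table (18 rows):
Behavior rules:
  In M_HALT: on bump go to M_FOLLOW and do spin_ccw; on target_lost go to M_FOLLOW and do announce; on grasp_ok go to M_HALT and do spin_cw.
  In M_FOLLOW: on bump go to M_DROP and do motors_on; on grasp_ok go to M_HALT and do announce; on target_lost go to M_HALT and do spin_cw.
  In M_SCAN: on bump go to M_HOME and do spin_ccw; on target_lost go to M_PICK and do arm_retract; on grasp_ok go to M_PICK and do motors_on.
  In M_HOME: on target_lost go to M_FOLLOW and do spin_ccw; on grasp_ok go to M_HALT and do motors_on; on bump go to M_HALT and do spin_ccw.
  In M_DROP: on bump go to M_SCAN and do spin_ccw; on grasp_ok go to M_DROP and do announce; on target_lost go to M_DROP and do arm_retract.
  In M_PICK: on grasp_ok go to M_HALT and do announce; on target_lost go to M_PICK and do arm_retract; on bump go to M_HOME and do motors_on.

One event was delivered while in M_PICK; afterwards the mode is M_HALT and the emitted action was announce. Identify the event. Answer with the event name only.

grasp_ok

try bump: (M_PICK, bump) → (M_HOME, motors_on)
try target_lost: (M_PICK, target_lost) → (M_PICK, arm_retract)
try grasp_ok: (M_PICK, grasp_ok) → (M_HALT, announce)  ← matches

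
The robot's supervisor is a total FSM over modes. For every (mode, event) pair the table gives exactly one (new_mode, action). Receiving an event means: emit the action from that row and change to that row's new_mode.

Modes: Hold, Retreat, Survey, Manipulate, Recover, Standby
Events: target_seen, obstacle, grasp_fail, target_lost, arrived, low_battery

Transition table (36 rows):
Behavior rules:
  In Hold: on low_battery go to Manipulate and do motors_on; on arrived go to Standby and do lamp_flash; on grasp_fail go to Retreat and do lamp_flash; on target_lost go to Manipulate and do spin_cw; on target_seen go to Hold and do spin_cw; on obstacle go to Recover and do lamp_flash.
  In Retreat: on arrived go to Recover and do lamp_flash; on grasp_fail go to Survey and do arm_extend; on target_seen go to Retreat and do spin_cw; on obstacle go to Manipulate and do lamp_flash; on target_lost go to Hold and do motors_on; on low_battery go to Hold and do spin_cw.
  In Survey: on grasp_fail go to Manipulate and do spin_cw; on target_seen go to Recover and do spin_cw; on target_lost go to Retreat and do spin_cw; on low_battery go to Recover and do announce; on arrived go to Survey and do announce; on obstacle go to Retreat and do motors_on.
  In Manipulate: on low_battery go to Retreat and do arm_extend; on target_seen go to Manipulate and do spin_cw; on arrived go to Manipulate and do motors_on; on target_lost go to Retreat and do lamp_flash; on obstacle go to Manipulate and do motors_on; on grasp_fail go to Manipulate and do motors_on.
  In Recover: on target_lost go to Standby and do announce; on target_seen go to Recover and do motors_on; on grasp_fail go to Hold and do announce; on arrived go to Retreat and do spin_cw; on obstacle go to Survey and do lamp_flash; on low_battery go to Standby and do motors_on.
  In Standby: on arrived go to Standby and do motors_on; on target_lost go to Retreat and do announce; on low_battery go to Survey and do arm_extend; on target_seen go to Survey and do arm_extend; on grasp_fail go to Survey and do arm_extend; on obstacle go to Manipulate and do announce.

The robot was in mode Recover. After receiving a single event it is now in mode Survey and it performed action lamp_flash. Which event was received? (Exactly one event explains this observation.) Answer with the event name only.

obstacle

try target_seen: (Recover, target_seen) → (Recover, motors_on)
try obstacle: (Recover, obstacle) → (Survey, lamp_flash)  ← matches
try grasp_fail: (Recover, grasp_fail) → (Hold, announce)
try target_lost: (Recover, target_lost) → (Standby, announce)
try arrived: (Recover, arrived) → (Retreat, spin_cw)
try low_battery: (Recover, low_battery) → (Standby, motors_on)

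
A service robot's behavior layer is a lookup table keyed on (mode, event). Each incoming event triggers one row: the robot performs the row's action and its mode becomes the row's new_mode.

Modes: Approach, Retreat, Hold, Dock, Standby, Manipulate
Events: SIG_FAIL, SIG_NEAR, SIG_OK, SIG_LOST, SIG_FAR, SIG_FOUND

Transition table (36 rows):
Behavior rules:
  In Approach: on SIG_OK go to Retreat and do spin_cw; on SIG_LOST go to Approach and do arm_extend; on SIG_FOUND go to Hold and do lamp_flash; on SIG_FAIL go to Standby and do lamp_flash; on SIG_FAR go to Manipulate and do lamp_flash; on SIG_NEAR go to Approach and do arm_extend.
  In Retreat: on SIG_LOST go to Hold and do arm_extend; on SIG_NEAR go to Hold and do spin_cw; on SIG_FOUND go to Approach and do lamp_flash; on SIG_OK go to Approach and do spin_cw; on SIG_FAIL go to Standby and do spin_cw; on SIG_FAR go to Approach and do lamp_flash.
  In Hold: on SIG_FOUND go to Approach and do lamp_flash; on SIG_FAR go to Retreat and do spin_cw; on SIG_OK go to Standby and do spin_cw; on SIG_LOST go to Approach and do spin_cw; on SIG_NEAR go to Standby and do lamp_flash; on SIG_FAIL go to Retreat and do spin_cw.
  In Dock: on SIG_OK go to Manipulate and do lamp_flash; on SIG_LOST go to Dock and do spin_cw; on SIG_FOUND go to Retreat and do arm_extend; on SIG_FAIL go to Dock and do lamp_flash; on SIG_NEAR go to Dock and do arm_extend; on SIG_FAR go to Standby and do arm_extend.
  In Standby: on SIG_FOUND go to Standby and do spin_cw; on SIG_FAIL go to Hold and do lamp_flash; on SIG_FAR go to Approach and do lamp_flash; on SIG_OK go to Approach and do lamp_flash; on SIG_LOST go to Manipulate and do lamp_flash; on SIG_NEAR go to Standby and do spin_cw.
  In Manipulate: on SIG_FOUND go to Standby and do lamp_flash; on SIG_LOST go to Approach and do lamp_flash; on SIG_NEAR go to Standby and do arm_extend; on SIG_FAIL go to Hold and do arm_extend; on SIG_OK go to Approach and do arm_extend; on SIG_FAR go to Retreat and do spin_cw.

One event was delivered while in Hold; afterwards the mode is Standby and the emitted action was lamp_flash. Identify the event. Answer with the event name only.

try SIG_FAIL: (Hold, SIG_FAIL) → (Retreat, spin_cw)
try SIG_NEAR: (Hold, SIG_NEAR) → (Standby, lamp_flash)  ← matches
try SIG_OK: (Hold, SIG_OK) → (Standby, spin_cw)
try SIG_LOST: (Hold, SIG_LOST) → (Approach, spin_cw)
try SIG_FAR: (Hold, SIG_FAR) → (Retreat, spin_cw)
try SIG_FOUND: (Hold, SIG_FOUND) → (Approach, lamp_flash)

SIG_NEAR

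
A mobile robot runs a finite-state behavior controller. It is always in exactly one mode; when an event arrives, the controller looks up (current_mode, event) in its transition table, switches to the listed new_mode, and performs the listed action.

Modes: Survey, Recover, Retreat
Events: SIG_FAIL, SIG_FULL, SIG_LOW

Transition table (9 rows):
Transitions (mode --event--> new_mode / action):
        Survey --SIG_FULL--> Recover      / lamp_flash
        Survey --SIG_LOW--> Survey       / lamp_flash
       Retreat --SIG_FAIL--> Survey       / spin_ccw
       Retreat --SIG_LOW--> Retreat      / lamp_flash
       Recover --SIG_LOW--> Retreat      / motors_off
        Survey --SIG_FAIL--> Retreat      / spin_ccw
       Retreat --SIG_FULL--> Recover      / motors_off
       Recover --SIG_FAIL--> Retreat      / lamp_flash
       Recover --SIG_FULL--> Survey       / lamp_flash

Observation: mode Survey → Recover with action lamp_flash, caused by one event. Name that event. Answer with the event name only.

try SIG_FAIL: (Survey, SIG_FAIL) → (Retreat, spin_ccw)
try SIG_FULL: (Survey, SIG_FULL) → (Recover, lamp_flash)  ← matches
try SIG_LOW: (Survey, SIG_LOW) → (Survey, lamp_flash)

SIG_FULL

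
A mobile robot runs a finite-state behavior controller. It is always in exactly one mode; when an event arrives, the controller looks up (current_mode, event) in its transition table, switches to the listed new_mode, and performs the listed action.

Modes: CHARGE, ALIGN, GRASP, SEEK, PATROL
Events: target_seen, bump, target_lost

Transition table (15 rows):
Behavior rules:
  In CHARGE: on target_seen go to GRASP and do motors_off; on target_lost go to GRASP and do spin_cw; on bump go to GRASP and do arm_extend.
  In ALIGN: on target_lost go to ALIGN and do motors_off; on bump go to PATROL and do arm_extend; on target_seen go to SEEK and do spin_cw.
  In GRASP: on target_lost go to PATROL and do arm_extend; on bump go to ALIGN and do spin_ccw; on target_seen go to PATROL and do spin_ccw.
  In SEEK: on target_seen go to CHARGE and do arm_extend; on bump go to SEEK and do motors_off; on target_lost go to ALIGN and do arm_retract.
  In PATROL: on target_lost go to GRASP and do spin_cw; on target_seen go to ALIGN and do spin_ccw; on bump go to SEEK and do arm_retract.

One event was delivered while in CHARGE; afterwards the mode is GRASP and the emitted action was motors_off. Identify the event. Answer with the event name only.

try target_seen: (CHARGE, target_seen) → (GRASP, motors_off)  ← matches
try bump: (CHARGE, bump) → (GRASP, arm_extend)
try target_lost: (CHARGE, target_lost) → (GRASP, spin_cw)

target_seen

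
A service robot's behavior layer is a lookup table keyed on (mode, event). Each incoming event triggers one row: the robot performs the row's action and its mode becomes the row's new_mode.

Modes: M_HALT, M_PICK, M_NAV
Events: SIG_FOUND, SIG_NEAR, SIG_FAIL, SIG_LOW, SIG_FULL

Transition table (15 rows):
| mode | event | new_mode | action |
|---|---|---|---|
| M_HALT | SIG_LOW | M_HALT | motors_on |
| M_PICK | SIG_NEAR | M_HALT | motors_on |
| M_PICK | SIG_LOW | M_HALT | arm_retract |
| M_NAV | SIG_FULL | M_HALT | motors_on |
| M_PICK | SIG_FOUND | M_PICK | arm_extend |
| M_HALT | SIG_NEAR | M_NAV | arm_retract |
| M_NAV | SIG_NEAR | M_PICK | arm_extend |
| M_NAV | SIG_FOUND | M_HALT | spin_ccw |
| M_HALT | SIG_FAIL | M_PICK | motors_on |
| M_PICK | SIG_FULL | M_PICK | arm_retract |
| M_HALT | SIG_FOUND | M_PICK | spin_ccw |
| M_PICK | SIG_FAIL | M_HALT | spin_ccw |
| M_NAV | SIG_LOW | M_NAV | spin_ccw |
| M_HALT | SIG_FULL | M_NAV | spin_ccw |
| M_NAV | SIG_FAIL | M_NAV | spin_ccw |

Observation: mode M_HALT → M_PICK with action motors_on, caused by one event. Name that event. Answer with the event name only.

try SIG_FOUND: (M_HALT, SIG_FOUND) → (M_PICK, spin_ccw)
try SIG_NEAR: (M_HALT, SIG_NEAR) → (M_NAV, arm_retract)
try SIG_FAIL: (M_HALT, SIG_FAIL) → (M_PICK, motors_on)  ← matches
try SIG_LOW: (M_HALT, SIG_LOW) → (M_HALT, motors_on)
try SIG_FULL: (M_HALT, SIG_FULL) → (M_NAV, spin_ccw)

SIG_FAIL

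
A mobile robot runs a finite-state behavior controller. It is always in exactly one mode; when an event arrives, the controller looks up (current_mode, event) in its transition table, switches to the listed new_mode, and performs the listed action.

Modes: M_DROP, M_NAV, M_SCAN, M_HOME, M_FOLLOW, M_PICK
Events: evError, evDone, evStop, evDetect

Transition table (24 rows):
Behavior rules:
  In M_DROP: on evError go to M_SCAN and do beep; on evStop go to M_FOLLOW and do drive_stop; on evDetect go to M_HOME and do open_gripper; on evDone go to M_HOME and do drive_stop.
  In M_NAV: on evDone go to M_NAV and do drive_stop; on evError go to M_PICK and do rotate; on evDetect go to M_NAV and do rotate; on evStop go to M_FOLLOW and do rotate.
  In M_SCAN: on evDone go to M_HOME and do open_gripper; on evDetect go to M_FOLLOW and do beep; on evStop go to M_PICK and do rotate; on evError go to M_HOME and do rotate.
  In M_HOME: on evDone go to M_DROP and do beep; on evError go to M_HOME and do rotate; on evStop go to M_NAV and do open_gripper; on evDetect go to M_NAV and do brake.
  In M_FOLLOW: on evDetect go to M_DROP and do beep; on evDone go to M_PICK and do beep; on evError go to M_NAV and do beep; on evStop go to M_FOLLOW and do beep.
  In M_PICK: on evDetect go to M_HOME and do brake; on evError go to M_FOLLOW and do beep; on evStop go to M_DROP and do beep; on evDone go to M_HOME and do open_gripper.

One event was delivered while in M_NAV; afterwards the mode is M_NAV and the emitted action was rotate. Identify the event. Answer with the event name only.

try evError: (M_NAV, evError) → (M_PICK, rotate)
try evDone: (M_NAV, evDone) → (M_NAV, drive_stop)
try evStop: (M_NAV, evStop) → (M_FOLLOW, rotate)
try evDetect: (M_NAV, evDetect) → (M_NAV, rotate)  ← matches

evDetect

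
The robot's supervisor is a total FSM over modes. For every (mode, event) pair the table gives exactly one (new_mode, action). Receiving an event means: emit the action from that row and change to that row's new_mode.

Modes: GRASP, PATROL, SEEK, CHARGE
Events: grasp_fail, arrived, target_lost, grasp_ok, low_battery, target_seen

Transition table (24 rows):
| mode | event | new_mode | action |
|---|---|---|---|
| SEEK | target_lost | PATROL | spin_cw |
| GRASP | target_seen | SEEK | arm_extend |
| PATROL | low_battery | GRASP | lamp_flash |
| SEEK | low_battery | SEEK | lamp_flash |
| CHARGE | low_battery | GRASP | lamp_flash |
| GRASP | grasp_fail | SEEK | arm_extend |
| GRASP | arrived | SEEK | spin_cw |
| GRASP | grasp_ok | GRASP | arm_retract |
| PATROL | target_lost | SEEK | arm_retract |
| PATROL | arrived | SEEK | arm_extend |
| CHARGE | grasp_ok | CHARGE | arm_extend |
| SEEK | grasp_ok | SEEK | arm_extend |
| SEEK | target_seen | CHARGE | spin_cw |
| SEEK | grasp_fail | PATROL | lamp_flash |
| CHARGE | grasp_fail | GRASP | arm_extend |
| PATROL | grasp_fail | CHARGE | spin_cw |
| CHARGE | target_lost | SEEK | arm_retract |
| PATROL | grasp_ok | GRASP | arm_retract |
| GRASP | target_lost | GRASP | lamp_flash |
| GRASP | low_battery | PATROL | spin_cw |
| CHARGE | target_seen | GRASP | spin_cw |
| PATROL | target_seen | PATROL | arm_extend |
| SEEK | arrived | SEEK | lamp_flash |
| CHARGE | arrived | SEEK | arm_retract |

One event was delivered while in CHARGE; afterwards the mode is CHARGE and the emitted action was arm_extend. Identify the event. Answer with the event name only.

grasp_ok

try grasp_fail: (CHARGE, grasp_fail) → (GRASP, arm_extend)
try arrived: (CHARGE, arrived) → (SEEK, arm_retract)
try target_lost: (CHARGE, target_lost) → (SEEK, arm_retract)
try grasp_ok: (CHARGE, grasp_ok) → (CHARGE, arm_extend)  ← matches
try low_battery: (CHARGE, low_battery) → (GRASP, lamp_flash)
try target_seen: (CHARGE, target_seen) → (GRASP, spin_cw)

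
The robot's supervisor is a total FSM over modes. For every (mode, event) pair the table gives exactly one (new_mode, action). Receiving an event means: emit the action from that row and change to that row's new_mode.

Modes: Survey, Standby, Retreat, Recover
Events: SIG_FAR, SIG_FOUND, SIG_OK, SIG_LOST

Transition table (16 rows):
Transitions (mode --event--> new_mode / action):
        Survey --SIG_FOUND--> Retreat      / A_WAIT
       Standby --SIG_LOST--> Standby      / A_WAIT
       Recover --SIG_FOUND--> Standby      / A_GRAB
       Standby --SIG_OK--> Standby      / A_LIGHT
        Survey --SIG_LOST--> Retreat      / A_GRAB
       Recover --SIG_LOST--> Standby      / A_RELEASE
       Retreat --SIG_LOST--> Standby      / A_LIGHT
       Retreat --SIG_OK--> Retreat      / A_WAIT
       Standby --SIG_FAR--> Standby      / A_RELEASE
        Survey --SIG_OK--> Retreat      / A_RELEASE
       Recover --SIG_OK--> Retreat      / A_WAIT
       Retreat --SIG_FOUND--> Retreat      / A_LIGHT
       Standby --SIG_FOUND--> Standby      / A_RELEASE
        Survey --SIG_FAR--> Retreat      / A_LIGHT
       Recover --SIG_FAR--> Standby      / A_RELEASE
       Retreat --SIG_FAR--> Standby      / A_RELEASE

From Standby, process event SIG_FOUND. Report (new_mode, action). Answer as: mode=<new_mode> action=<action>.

current mode = Standby; filter table to that mode:
  (Standby, SIG_LOST) → (Standby, A_WAIT)
  (Standby, SIG_OK) → (Standby, A_LIGHT)
  (Standby, SIG_FAR) → (Standby, A_RELEASE)
  (Standby, SIG_FOUND) → (Standby, A_RELEASE)  ← event matches
event = SIG_FOUND selects (Standby, A_RELEASE)

mode=Standby action=A_RELEASE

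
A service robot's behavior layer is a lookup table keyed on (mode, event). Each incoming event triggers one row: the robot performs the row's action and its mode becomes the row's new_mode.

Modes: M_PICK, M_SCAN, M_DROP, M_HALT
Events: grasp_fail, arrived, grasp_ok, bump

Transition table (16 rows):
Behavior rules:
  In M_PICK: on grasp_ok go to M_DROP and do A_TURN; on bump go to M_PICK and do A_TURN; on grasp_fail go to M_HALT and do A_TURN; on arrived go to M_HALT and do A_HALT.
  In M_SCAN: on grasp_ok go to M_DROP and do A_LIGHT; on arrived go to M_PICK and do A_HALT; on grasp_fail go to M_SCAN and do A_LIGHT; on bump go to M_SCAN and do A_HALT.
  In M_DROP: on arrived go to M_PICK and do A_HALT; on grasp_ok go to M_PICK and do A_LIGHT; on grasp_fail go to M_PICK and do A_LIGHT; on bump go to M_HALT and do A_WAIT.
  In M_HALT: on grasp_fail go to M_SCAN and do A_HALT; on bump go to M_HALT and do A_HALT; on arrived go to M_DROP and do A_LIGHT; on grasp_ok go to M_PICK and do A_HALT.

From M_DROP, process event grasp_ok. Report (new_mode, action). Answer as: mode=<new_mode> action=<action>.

mode=M_PICK action=A_LIGHT

current mode = M_DROP; filter table to that mode:
  (M_DROP, arrived) → (M_PICK, A_HALT)
  (M_DROP, grasp_ok) → (M_PICK, A_LIGHT)  ← event matches
  (M_DROP, grasp_fail) → (M_PICK, A_LIGHT)
  (M_DROP, bump) → (M_HALT, A_WAIT)
event = grasp_ok selects (M_PICK, A_LIGHT)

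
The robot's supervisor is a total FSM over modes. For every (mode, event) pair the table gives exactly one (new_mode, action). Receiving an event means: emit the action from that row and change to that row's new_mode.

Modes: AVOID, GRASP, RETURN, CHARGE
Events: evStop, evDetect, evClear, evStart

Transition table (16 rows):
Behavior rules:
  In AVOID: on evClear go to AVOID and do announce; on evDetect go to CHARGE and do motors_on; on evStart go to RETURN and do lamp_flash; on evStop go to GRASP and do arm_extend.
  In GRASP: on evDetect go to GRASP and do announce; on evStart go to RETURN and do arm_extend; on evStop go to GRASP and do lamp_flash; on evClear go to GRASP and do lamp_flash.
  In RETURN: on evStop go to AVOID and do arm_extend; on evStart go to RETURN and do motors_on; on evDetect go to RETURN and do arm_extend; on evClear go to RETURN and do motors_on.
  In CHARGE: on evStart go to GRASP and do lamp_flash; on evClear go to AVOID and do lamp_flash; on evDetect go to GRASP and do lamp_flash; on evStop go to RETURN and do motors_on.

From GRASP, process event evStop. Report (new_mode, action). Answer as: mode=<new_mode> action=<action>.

current mode = GRASP; filter table to that mode:
  (GRASP, evDetect) → (GRASP, announce)
  (GRASP, evStart) → (RETURN, arm_extend)
  (GRASP, evStop) → (GRASP, lamp_flash)  ← event matches
  (GRASP, evClear) → (GRASP, lamp_flash)
event = evStop selects (GRASP, lamp_flash)

mode=GRASP action=lamp_flash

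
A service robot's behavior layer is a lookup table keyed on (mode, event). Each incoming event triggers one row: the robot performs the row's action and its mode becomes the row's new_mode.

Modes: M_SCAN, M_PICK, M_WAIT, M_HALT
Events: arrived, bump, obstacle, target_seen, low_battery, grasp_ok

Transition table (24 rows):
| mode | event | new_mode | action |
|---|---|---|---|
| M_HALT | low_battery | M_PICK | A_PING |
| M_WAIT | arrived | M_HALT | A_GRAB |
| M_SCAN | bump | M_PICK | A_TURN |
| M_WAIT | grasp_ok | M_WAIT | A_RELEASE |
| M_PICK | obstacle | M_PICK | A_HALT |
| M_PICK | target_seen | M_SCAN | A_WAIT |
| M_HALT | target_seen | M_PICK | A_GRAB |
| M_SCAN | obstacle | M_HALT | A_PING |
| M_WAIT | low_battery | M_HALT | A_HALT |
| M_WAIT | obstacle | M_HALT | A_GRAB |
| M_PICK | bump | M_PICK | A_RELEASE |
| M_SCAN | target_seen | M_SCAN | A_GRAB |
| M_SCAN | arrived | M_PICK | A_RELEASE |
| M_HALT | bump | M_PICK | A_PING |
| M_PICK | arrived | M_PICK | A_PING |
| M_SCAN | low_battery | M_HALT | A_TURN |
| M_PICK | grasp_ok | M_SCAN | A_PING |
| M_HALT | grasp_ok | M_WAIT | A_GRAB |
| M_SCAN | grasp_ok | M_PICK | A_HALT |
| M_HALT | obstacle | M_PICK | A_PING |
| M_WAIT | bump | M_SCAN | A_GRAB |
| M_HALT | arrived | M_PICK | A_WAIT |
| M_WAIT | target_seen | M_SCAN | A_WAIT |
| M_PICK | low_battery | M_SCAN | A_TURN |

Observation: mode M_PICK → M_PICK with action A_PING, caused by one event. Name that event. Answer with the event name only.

try arrived: (M_PICK, arrived) → (M_PICK, A_PING)  ← matches
try bump: (M_PICK, bump) → (M_PICK, A_RELEASE)
try obstacle: (M_PICK, obstacle) → (M_PICK, A_HALT)
try target_seen: (M_PICK, target_seen) → (M_SCAN, A_WAIT)
try low_battery: (M_PICK, low_battery) → (M_SCAN, A_TURN)
try grasp_ok: (M_PICK, grasp_ok) → (M_SCAN, A_PING)

arrived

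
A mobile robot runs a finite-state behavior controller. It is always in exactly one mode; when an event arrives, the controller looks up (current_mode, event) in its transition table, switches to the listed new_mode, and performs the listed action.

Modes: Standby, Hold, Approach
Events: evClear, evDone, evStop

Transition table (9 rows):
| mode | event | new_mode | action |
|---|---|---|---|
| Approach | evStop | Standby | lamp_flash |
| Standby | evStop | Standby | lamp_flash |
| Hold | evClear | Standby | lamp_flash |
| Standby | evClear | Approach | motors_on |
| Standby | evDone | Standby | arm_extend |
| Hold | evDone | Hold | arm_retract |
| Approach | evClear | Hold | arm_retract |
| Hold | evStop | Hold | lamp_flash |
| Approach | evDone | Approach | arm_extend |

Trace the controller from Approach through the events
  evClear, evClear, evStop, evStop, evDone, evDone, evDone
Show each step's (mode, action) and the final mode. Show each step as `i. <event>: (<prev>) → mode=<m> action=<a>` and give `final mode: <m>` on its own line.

final mode: Standby

1. evClear: (Approach) → mode=Hold action=arm_retract
2. evClear: (Hold) → mode=Standby action=lamp_flash
3. evStop: (Standby) → mode=Standby action=lamp_flash
4. evStop: (Standby) → mode=Standby action=lamp_flash
5. evDone: (Standby) → mode=Standby action=arm_extend
6. evDone: (Standby) → mode=Standby action=arm_extend
7. evDone: (Standby) → mode=Standby action=arm_extend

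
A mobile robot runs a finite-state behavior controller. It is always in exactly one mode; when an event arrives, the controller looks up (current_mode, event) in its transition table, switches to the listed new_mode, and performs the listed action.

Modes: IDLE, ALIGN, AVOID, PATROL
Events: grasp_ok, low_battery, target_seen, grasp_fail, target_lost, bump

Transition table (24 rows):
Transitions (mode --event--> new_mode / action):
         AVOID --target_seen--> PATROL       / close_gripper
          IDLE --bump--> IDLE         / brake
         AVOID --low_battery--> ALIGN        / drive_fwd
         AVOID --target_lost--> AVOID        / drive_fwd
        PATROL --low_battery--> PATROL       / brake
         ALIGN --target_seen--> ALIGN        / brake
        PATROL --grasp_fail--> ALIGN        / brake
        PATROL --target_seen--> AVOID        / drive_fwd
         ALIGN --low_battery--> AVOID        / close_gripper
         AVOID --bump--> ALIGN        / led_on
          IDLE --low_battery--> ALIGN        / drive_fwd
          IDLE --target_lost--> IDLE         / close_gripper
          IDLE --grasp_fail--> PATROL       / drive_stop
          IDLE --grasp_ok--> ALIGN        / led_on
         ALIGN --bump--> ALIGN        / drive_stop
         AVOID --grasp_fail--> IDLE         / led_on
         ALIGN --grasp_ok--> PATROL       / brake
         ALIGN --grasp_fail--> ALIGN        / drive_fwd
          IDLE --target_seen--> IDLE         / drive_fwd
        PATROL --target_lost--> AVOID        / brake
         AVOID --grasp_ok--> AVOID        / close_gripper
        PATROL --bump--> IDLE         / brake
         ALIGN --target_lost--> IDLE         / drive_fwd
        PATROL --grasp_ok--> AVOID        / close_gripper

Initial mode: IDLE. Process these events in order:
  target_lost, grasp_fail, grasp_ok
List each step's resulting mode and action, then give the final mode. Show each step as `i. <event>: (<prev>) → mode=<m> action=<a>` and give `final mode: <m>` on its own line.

final mode: AVOID

1. target_lost: (IDLE) → mode=IDLE action=close_gripper
2. grasp_fail: (IDLE) → mode=PATROL action=drive_stop
3. grasp_ok: (PATROL) → mode=AVOID action=close_gripper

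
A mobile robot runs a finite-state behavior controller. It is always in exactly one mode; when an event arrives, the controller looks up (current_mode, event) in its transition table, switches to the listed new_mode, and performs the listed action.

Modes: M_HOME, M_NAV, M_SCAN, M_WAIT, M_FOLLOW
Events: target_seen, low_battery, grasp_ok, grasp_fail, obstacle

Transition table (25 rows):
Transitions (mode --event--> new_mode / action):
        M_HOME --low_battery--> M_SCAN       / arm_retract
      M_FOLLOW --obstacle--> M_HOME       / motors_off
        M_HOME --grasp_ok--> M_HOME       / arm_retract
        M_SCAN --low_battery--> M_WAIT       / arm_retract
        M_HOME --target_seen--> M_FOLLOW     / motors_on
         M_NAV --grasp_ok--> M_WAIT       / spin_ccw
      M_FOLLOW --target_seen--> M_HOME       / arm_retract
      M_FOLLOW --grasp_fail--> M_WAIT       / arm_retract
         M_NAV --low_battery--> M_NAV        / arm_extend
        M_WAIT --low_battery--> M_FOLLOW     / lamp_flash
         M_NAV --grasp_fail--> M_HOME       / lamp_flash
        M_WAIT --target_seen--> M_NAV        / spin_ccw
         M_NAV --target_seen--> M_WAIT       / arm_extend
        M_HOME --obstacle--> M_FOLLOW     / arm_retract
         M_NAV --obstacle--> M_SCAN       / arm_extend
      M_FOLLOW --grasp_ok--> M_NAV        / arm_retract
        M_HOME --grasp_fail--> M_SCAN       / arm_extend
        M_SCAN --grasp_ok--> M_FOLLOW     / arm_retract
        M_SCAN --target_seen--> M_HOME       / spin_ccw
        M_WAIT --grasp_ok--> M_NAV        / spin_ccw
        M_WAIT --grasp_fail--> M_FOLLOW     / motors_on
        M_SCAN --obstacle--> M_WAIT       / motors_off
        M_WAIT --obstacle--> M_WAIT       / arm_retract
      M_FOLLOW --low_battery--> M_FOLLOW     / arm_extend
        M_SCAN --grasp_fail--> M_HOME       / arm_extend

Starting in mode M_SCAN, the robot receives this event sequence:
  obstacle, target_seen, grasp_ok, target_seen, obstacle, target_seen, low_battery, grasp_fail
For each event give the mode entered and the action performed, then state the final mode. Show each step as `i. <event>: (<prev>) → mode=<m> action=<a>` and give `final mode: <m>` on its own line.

1. obstacle: (M_SCAN) → mode=M_WAIT action=motors_off
2. target_seen: (M_WAIT) → mode=M_NAV action=spin_ccw
3. grasp_ok: (M_NAV) → mode=M_WAIT action=spin_ccw
4. target_seen: (M_WAIT) → mode=M_NAV action=spin_ccw
5. obstacle: (M_NAV) → mode=M_SCAN action=arm_extend
6. target_seen: (M_SCAN) → mode=M_HOME action=spin_ccw
7. low_battery: (M_HOME) → mode=M_SCAN action=arm_retract
8. grasp_fail: (M_SCAN) → mode=M_HOME action=arm_extend

final mode: M_HOME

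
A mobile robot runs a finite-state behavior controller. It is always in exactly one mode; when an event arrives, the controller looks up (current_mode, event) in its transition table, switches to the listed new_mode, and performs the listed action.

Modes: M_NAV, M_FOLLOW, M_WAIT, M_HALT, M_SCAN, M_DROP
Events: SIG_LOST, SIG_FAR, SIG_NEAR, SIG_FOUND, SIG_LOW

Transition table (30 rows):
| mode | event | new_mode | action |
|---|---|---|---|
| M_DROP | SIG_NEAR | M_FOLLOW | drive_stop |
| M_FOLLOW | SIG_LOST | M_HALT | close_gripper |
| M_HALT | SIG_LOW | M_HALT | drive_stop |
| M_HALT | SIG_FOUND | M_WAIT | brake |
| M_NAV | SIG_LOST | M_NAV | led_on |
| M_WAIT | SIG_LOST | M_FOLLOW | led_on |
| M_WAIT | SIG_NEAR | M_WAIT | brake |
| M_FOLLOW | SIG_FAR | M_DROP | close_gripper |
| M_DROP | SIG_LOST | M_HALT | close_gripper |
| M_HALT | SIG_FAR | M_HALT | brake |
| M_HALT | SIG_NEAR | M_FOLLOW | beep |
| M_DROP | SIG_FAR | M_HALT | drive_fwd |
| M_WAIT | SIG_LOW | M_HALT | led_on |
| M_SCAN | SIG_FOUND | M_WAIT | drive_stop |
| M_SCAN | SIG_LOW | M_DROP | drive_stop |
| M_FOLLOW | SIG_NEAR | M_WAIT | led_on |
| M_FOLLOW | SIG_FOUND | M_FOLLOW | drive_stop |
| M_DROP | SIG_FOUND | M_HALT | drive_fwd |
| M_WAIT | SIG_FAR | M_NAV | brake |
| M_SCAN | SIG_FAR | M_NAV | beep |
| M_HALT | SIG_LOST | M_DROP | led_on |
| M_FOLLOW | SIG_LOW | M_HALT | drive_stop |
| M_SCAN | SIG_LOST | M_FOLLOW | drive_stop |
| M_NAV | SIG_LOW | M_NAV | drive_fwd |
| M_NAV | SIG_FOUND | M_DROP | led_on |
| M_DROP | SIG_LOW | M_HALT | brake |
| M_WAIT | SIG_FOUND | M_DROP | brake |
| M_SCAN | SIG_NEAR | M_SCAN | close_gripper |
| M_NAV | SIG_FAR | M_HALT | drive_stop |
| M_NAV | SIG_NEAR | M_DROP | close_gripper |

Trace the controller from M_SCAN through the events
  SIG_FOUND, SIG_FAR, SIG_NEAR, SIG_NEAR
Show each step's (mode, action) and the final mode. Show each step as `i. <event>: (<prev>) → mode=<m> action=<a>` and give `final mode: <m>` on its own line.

final mode: M_FOLLOW

1. SIG_FOUND: (M_SCAN) → mode=M_WAIT action=drive_stop
2. SIG_FAR: (M_WAIT) → mode=M_NAV action=brake
3. SIG_NEAR: (M_NAV) → mode=M_DROP action=close_gripper
4. SIG_NEAR: (M_DROP) → mode=M_FOLLOW action=drive_stop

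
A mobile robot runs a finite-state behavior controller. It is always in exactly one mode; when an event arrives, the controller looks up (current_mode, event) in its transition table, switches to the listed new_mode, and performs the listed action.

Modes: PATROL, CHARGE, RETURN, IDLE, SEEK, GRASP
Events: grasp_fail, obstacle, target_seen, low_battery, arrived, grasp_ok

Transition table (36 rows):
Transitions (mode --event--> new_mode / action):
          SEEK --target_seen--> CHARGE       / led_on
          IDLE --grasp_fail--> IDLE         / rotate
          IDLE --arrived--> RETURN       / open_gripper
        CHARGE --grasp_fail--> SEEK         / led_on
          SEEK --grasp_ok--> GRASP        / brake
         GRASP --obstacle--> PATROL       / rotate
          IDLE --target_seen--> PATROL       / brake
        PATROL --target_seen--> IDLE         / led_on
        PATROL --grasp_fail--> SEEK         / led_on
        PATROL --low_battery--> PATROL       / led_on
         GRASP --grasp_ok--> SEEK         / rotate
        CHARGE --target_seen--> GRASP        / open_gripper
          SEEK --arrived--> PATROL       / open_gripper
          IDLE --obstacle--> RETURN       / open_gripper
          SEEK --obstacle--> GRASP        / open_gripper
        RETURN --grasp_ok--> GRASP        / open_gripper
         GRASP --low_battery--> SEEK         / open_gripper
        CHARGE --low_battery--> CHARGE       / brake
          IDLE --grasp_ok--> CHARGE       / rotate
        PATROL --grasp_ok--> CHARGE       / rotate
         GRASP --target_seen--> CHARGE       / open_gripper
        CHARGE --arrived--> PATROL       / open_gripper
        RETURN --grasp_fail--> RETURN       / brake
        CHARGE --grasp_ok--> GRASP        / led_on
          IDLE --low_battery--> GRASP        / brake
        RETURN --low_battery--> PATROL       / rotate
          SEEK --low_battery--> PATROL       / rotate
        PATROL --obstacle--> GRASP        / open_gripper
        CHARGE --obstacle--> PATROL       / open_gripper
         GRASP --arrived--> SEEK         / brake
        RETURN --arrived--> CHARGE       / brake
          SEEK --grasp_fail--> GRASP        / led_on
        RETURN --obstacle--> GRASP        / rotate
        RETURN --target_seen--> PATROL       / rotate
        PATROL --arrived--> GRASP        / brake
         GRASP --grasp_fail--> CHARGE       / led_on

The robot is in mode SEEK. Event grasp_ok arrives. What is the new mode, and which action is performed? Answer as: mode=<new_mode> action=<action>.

mode=GRASP action=brake

current mode = SEEK; filter table to that mode:
  (SEEK, target_seen) → (CHARGE, led_on)
  (SEEK, grasp_ok) → (GRASP, brake)  ← event matches
  (SEEK, arrived) → (PATROL, open_gripper)
  (SEEK, obstacle) → (GRASP, open_gripper)
  (SEEK, low_battery) → (PATROL, rotate)
  (SEEK, grasp_fail) → (GRASP, led_on)
event = grasp_ok selects (GRASP, brake)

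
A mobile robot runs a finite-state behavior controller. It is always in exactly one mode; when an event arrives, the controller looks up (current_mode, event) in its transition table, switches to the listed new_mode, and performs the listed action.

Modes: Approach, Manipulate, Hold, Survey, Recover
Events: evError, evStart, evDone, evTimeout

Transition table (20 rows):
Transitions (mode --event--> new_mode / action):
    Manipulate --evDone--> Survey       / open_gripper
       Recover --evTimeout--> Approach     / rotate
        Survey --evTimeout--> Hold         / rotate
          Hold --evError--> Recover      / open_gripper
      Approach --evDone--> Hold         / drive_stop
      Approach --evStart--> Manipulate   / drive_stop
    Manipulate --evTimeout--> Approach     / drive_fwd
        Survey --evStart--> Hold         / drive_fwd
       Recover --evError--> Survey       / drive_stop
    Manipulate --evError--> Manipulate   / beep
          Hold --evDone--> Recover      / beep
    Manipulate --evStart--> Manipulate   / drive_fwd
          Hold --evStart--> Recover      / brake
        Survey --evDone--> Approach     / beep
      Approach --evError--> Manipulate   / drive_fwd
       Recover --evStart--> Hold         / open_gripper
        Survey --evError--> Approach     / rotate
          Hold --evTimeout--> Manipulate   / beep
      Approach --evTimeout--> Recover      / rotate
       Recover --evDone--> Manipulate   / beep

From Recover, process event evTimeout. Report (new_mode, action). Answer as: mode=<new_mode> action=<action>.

mode=Approach action=rotate

current mode = Recover; filter table to that mode:
  (Recover, evTimeout) → (Approach, rotate)  ← event matches
  (Recover, evError) → (Survey, drive_stop)
  (Recover, evStart) → (Hold, open_gripper)
  (Recover, evDone) → (Manipulate, beep)
event = evTimeout selects (Approach, rotate)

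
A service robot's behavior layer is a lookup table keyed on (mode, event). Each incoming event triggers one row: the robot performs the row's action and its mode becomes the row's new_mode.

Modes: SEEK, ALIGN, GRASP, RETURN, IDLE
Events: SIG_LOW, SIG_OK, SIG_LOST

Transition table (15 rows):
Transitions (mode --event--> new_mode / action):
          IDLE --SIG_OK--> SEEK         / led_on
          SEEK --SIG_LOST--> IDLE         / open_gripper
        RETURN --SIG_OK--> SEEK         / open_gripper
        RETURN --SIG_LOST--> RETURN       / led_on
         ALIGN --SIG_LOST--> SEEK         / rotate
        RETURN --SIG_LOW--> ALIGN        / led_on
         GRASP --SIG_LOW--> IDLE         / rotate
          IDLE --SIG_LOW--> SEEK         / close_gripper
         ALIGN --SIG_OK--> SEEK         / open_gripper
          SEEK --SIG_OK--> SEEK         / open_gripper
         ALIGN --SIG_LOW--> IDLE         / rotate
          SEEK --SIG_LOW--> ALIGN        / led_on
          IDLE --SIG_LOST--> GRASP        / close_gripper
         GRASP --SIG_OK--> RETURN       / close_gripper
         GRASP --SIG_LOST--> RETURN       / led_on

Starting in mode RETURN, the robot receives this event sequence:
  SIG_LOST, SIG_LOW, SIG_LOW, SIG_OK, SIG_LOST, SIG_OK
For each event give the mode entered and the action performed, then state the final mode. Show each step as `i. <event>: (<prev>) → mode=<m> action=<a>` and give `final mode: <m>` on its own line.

1. SIG_LOST: (RETURN) → mode=RETURN action=led_on
2. SIG_LOW: (RETURN) → mode=ALIGN action=led_on
3. SIG_LOW: (ALIGN) → mode=IDLE action=rotate
4. SIG_OK: (IDLE) → mode=SEEK action=led_on
5. SIG_LOST: (SEEK) → mode=IDLE action=open_gripper
6. SIG_OK: (IDLE) → mode=SEEK action=led_on

final mode: SEEK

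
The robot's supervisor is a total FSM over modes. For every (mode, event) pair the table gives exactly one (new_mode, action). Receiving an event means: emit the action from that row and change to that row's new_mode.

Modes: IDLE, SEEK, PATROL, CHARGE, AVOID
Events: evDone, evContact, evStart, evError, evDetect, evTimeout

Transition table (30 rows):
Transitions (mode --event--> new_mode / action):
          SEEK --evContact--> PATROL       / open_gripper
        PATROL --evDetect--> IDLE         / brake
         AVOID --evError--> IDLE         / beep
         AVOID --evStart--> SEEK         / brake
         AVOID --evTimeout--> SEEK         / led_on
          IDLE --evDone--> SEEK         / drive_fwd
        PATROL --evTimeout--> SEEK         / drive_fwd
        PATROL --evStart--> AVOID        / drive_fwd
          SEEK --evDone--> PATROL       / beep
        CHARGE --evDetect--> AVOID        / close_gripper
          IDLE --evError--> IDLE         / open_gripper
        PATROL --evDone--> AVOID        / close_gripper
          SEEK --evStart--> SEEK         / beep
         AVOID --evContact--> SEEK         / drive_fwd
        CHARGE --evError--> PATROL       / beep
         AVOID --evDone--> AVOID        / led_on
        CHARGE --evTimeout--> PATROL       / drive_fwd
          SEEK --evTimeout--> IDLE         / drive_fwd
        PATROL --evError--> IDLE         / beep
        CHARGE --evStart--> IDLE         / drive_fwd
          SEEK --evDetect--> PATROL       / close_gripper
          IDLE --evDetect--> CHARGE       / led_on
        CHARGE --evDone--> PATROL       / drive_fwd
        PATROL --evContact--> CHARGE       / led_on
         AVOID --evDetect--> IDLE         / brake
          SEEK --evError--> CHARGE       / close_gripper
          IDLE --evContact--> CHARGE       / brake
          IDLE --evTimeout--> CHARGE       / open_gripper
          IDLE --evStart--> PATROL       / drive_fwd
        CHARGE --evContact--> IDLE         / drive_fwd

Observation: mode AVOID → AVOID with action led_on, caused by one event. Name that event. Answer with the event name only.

try evDone: (AVOID, evDone) → (AVOID, led_on)  ← matches
try evContact: (AVOID, evContact) → (SEEK, drive_fwd)
try evStart: (AVOID, evStart) → (SEEK, brake)
try evError: (AVOID, evError) → (IDLE, beep)
try evDetect: (AVOID, evDetect) → (IDLE, brake)
try evTimeout: (AVOID, evTimeout) → (SEEK, led_on)

evDone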